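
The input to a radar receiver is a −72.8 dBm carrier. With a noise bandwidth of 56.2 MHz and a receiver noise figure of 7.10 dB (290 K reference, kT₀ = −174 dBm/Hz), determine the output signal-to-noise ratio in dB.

Noise floor: N = −174 + 10 log₁₀(B) + NF
10 log₁₀(5.62×10⁷) = 77.5 dB
N = −174 + 77.5 + 7.10 = −89.40 dBm
SNR = P_sig − N = −72.8 − (−89.40) = 16.60 dB → 16.6 dB

16.6 dB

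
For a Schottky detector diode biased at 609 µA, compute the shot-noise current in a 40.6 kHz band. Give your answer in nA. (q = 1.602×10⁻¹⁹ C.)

2.81 nA

I_n = √(2qI·B)
2qI·B = 2 × 1.602×10⁻¹⁹ × 6.09×10⁻⁴ × 4.06×10⁴ = 7.92×10⁻¹⁸ A²
I_n = √(7.92×10⁻¹⁸) = 2.81×10⁻⁹ A = 2.81 nA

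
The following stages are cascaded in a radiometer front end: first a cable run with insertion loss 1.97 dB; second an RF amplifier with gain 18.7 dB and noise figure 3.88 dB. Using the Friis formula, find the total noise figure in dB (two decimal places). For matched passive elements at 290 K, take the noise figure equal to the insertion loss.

5.85 dB

Convert to linear (a loss of L dB is a gain of −L dB): F_i = 10^(NF_i/10), G_i = 10^(G_i,dB/10)
  Stage 1: F_1 = 10^(1.97/10) = 1.574, G_1 = 10^(−1.97/10) = 0.6353
  Stage 2: F_2 = 10^(3.88/10) = 2.443, G_2 = 10^(18.7/10) = 74.13
Friis cascade:
  F = 1.574 + (2.443 − 1)/0.6353 = 3.846
NF = 10 log₁₀(3.846) = 5.85 dB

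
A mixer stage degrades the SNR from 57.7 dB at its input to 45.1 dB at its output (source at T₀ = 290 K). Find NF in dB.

12.6 dB

NF (dB) = SNR_in(dB) − SNR_out(dB) when the source is at T₀
NF = 57.7 − 45.1 = 12.6 dB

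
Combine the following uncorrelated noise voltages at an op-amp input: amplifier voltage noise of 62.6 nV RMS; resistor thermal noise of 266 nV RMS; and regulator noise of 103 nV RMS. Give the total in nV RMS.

Uncorrelated sources add in power (mean-square): V_tot = √(ΣV_i²)
V_tot = √[(6.26×10⁻⁸)² + (2.66×10⁻⁷)² + (1.03×10⁻⁷)²] = 2.92×10⁻⁷ V = 292 nV

292 nV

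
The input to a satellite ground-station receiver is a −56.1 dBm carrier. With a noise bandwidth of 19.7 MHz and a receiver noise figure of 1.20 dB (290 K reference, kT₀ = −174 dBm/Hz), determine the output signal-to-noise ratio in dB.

Noise floor: N = −174 + 10 log₁₀(B) + NF
10 log₁₀(1.97×10⁷) = 72.94 dB
N = −174 + 72.94 + 1.20 = −99.86 dBm
SNR = P_sig − N = −56.1 − (−99.86) = 43.76 dB → 43.8 dB

43.8 dB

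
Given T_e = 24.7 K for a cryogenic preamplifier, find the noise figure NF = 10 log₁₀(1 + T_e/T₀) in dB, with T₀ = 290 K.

F = 1 + T_e/T₀ = 1 + 24.7/290 = 1.08517
NF = 10 log₁₀(1.08517) = 0.355 dB

0.355 dB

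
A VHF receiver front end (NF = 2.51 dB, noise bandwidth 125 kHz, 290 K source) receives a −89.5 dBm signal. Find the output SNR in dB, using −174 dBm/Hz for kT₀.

31.0 dB

Noise floor: N = −174 + 10 log₁₀(B) + NF
10 log₁₀(1.25×10⁵) = 50.97 dB
N = −174 + 50.97 + 2.51 = −120.52 dBm
SNR = P_sig − N = −89.5 − (−120.52) = 31.02 dB → 31.0 dB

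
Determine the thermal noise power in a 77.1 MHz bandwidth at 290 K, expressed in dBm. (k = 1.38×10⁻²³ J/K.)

P_n = kTB = 1.38×10⁻²³ × 290 × 7.71×10⁷ = 3.09×10⁻¹³ W
In dBm: 10 log₁₀(3.09×10⁻¹³ / 10⁻³) = −95.1 dBm

−95.1 dBm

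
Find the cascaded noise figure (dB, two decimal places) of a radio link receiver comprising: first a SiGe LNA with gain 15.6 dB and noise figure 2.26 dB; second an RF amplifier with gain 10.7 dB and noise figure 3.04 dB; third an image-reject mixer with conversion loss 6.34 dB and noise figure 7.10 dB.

Convert to linear (a loss of L dB is a gain of −L dB): F_i = 10^(NF_i/10), G_i = 10^(G_i,dB/10)
  Stage 1: F_1 = 10^(2.26/10) = 1.683, G_1 = 10^(15.6/10) = 36.31
  Stage 2: F_2 = 10^(3.04/10) = 2.014, G_2 = 10^(10.7/10) = 11.75
  Stage 3: F_3 = 10^(7.10/10) = 5.129, G_3 = 10^(−6.34/10) = 0.2323
Friis cascade:
  F = 1.683 + (2.014 − 1)/36.31 + (5.129 − 1)/426.6 = 1.720
NF = 10 log₁₀(1.720) = 2.36 dB

2.36 dB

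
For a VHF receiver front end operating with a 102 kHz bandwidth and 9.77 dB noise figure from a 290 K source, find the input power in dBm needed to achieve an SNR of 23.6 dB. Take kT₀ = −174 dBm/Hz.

−90.5 dBm

Sensitivity = −174 + 10 log₁₀(B) + NF + SNR_min
= −174 + 50.09 + 9.77 + 23.6
= −90.54 dBm → −90.5 dBm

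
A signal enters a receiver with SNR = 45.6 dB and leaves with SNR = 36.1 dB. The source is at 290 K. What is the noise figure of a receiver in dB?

NF (dB) = SNR_in(dB) − SNR_out(dB) when the source is at T₀
NF = 45.6 − 36.1 = 9.5 dB

9.5 dB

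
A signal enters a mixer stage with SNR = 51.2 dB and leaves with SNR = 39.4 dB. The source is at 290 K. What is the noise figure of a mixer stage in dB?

NF (dB) = SNR_in(dB) − SNR_out(dB) when the source is at T₀
NF = 51.2 − 39.4 = 11.8 dB

11.8 dB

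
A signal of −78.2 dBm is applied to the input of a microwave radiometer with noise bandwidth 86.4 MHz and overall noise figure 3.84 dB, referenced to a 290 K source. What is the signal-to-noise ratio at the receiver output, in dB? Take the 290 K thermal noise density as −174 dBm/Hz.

Noise floor: N = −174 + 10 log₁₀(B) + NF
10 log₁₀(8.64×10⁷) = 79.37 dB
N = −174 + 79.37 + 3.84 = −90.79 dBm
SNR = P_sig − N = −78.2 − (−90.79) = 12.59 dB → 12.6 dB

12.6 dB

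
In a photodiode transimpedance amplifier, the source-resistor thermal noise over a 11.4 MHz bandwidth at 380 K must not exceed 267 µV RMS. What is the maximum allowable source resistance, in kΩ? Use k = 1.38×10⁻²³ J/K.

Johnson–Nyquist: V_n = √(4kTRB) ⇒ R = V_n² / (4kTB)
4kTB = 4 × 1.38×10⁻²³ × 380 × 1.14×10⁷ = 2.39×10⁻¹³
R = (2.67×10⁻⁴)² / 2.39×10⁻¹³ = 2.98×10⁵ Ω = 298 kΩ

298 kΩ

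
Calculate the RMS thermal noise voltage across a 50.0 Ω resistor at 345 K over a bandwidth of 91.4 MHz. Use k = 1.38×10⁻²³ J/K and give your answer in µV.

V_n = √(4kTRB)
4kTRB = 4 × 1.38×10⁻²³ × 345 × 5.00×10¹ × 9.14×10⁷ = 8.70×10⁻¹¹ V²
V_n = √(8.70×10⁻¹¹) = 9.33×10⁻⁶ V = 9.33 µV

9.33 µV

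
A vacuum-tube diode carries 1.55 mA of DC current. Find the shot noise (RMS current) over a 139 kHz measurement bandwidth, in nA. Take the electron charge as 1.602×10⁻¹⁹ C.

8.31 nA

I_n = √(2qI·B)
2qI·B = 2 × 1.602×10⁻¹⁹ × 1.55×10⁻³ × 1.39×10⁵ = 6.90×10⁻¹⁷ A²
I_n = √(6.90×10⁻¹⁷) = 8.31×10⁻⁹ A = 8.31 nA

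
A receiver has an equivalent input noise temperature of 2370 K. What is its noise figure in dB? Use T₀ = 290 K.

F = 1 + T_e/T₀ = 1 + 2370/290 = 9.17241
NF = 10 log₁₀(9.17241) = 9.62 dB

9.62 dB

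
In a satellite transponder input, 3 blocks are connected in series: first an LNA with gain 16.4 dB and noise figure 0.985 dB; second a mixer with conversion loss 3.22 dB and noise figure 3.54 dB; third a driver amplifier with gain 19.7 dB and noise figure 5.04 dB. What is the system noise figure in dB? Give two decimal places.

1.43 dB

Convert to linear (a loss of L dB is a gain of −L dB): F_i = 10^(NF_i/10), G_i = 10^(G_i,dB/10)
  Stage 1: F_1 = 10^(0.985/10) = 1.255, G_1 = 10^(16.4/10) = 43.65
  Stage 2: F_2 = 10^(3.54/10) = 2.259, G_2 = 10^(−3.22/10) = 0.4764
  Stage 3: F_3 = 10^(5.04/10) = 3.192, G_3 = 10^(19.7/10) = 93.33
Friis cascade:
  F = 1.255 + (2.259 − 1)/43.65 + (3.192 − 1)/20.80 = 1.389
NF = 10 log₁₀(1.389) = 1.43 dB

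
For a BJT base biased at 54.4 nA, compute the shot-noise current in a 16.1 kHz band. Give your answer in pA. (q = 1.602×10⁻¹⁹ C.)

I_n = √(2qI·B)
2qI·B = 2 × 1.602×10⁻¹⁹ × 5.44×10⁻⁸ × 1.61×10⁴ = 2.81×10⁻²² A²
I_n = √(2.81×10⁻²²) = 1.68×10⁻¹¹ A = 16.8 pA

16.8 pA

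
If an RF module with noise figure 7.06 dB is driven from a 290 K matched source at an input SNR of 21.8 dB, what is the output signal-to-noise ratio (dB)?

14.74 dB

By definition F = SNR_in/SNR_out, so in dB: SNR_out = SNR_in − NF
SNR_out = 21.8 − 7.06 = 14.74 dB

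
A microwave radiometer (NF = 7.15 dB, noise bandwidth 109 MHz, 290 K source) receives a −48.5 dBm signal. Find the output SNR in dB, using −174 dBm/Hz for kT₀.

38.0 dB

Noise floor: N = −174 + 10 log₁₀(B) + NF
10 log₁₀(1.09×10⁸) = 80.37 dB
N = −174 + 80.37 + 7.15 = −86.48 dBm
SNR = P_sig − N = −48.5 − (−86.48) = 37.98 dB → 38.0 dB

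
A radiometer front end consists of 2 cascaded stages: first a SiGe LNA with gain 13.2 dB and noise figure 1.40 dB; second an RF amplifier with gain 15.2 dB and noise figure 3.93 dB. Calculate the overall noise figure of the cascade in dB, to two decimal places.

Convert to linear (a loss of L dB is a gain of −L dB): F_i = 10^(NF_i/10), G_i = 10^(G_i,dB/10)
  Stage 1: F_1 = 10^(1.40/10) = 1.380, G_1 = 10^(13.2/10) = 20.89
  Stage 2: F_2 = 10^(3.93/10) = 2.472, G_2 = 10^(15.2/10) = 33.11
Friis cascade:
  F = 1.380 + (2.472 − 1)/20.89 = 1.451
NF = 10 log₁₀(1.451) = 1.62 dB

1.62 dB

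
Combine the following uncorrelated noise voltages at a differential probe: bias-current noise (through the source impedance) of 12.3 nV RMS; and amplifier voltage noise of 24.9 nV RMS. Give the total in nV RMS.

27.8 nV

Uncorrelated sources add in power (mean-square): V_tot = √(ΣV_i²)
V_tot = √[(1.23×10⁻⁸)² + (2.49×10⁻⁸)²] = 2.78×10⁻⁸ V = 27.8 nV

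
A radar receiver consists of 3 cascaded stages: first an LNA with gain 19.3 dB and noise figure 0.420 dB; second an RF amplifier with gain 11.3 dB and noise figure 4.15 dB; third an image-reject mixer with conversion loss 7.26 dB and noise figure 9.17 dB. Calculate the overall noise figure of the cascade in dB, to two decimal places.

Convert to linear (a loss of L dB is a gain of −L dB): F_i = 10^(NF_i/10), G_i = 10^(G_i,dB/10)
  Stage 1: F_1 = 10^(0.420/10) = 1.102, G_1 = 10^(19.3/10) = 85.11
  Stage 2: F_2 = 10^(4.15/10) = 2.600, G_2 = 10^(11.3/10) = 13.49
  Stage 3: F_3 = 10^(9.17/10) = 8.260, G_3 = 10^(−7.26/10) = 0.1879
Friis cascade:
  F = 1.102 + (2.600 − 1)/85.11 + (8.260 − 1)/1148 = 1.127
NF = 10 log₁₀(1.127) = 0.52 dB

0.52 dB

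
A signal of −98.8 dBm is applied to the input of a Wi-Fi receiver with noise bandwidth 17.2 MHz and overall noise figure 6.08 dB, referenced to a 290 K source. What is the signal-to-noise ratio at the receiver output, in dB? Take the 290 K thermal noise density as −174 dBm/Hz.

Noise floor: N = −174 + 10 log₁₀(B) + NF
10 log₁₀(1.72×10⁷) = 72.36 dB
N = −174 + 72.36 + 6.08 = −95.56 dBm
SNR = P_sig − N = −98.8 − (−95.56) = −3.24 dB → −3.2 dB

−3.2 dB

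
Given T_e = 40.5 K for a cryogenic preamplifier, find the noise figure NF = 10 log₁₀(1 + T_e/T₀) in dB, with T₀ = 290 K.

0.568 dB

F = 1 + T_e/T₀ = 1 + 40.5/290 = 1.13966
NF = 10 log₁₀(1.13966) = 0.568 dB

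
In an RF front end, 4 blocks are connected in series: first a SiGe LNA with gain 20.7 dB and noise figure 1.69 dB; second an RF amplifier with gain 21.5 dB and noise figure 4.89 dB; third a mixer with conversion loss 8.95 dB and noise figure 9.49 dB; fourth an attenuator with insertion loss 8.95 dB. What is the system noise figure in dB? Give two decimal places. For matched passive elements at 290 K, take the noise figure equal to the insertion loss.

Convert to linear (a loss of L dB is a gain of −L dB): F_i = 10^(NF_i/10), G_i = 10^(G_i,dB/10)
  Stage 1: F_1 = 10^(1.69/10) = 1.476, G_1 = 10^(20.7/10) = 117.5
  Stage 2: F_2 = 10^(4.89/10) = 3.083, G_2 = 10^(21.5/10) = 141.3
  Stage 3: F_3 = 10^(9.49/10) = 8.892, G_3 = 10^(−8.95/10) = 0.1274
  Stage 4: F_4 = 10^(8.95/10) = 7.852, G_4 = 10^(−8.95/10) = 0.1274
Friis cascade:
  F = 1.476 + (3.083 − 1)/117.5 + (8.892 − 1)/1.660×10⁴ + (7.852 − 1)/2113 = 1.497
NF = 10 log₁₀(1.497) = 1.75 dB

1.75 dB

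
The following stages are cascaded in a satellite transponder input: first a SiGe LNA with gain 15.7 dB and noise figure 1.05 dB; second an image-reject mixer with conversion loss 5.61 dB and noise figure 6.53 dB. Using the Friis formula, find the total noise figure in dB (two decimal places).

Convert to linear (a loss of L dB is a gain of −L dB): F_i = 10^(NF_i/10), G_i = 10^(G_i,dB/10)
  Stage 1: F_1 = 10^(1.05/10) = 1.274, G_1 = 10^(15.7/10) = 37.15
  Stage 2: F_2 = 10^(6.53/10) = 4.498, G_2 = 10^(−5.61/10) = 0.2748
Friis cascade:
  F = 1.274 + (4.498 − 1)/37.15 = 1.368
NF = 10 log₁₀(1.368) = 1.36 dB

1.36 dB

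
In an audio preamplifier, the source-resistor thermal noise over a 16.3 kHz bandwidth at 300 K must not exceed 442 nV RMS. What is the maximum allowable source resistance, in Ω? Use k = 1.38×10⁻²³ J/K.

Johnson–Nyquist: V_n = √(4kTRB) ⇒ R = V_n² / (4kTB)
4kTB = 4 × 1.38×10⁻²³ × 300 × 1.63×10⁴ = 2.70×10⁻¹⁶
R = (4.42×10⁻⁷)² / 2.70×10⁻¹⁶ = 7.24×10² Ω = 724 Ω

724 Ω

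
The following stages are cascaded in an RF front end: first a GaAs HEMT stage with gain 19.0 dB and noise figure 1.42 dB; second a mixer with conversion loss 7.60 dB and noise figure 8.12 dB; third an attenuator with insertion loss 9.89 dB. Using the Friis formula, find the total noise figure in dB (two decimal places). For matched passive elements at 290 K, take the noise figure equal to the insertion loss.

3.20 dB

Convert to linear (a loss of L dB is a gain of −L dB): F_i = 10^(NF_i/10), G_i = 10^(G_i,dB/10)
  Stage 1: F_1 = 10^(1.42/10) = 1.387, G_1 = 10^(19.0/10) = 79.43
  Stage 2: F_2 = 10^(8.12/10) = 6.486, G_2 = 10^(−7.60/10) = 0.1738
  Stage 3: F_3 = 10^(9.89/10) = 9.750, G_3 = 10^(−9.89/10) = 0.1026
Friis cascade:
  F = 1.387 + (6.486 − 1)/79.43 + (9.750 − 1)/13.80 = 2.090
NF = 10 log₁₀(2.090) = 3.20 dB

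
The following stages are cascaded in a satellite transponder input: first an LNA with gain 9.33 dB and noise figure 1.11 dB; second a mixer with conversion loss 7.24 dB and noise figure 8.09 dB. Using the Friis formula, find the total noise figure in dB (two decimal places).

Convert to linear (a loss of L dB is a gain of −L dB): F_i = 10^(NF_i/10), G_i = 10^(G_i,dB/10)
  Stage 1: F_1 = 10^(1.11/10) = 1.291, G_1 = 10^(9.33/10) = 8.570
  Stage 2: F_2 = 10^(8.09/10) = 6.442, G_2 = 10^(−7.24/10) = 0.1888
Friis cascade:
  F = 1.291 + (6.442 − 1)/8.570 = 1.926
NF = 10 log₁₀(1.926) = 2.85 dB

2.85 dB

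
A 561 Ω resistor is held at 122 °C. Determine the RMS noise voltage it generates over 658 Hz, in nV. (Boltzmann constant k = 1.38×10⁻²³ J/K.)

T = 122 °C + 273.15 = 395.15 K
V_n = √(4kTRB)
4kTRB = 4 × 1.38×10⁻²³ × 395.15 × 5.61×10² × 6.58×10² = 8.05×10⁻¹⁵ V²
V_n = √(8.05×10⁻¹⁵) = 8.97×10⁻⁸ V = 89.7 nV

89.7 nV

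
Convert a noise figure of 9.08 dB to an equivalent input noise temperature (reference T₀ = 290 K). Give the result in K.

2056 K

F = 10^(9.08/10) = 8.09096
T_e = (F − 1)·T₀ = (8.09096 − 1) × 290 = 2056 K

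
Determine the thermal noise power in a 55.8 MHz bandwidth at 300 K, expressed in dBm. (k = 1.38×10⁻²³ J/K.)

−96.4 dBm

P_n = kTB = 1.38×10⁻²³ × 300 × 5.58×10⁷ = 2.31×10⁻¹³ W
In dBm: 10 log₁₀(2.31×10⁻¹³ / 10⁻³) = −96.4 dBm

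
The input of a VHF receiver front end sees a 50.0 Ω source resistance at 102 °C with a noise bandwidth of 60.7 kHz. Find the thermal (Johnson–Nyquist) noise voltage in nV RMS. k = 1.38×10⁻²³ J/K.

251 nV

T = 102 °C + 273.15 = 375.15 K
V_n = √(4kTRB)
4kTRB = 4 × 1.38×10⁻²³ × 375.15 × 5.00×10¹ × 6.07×10⁴ = 6.28×10⁻¹⁴ V²
V_n = √(6.28×10⁻¹⁴) = 2.51×10⁻⁷ V = 251 nV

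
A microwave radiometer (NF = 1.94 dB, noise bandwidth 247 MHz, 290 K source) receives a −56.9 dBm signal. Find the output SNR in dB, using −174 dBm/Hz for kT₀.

Noise floor: N = −174 + 10 log₁₀(B) + NF
10 log₁₀(2.47×10⁸) = 83.93 dB
N = −174 + 83.93 + 1.94 = −88.13 dBm
SNR = P_sig − N = −56.9 − (−88.13) = 31.23 dB → 31.2 dB

31.2 dB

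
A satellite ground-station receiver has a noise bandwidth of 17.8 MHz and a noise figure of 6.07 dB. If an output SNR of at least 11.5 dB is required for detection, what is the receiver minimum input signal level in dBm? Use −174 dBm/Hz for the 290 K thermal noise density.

−83.9 dBm

Sensitivity = −174 + 10 log₁₀(B) + NF + SNR_min
= −174 + 72.5 + 6.07 + 11.5
= −83.93 dBm → −83.9 dBm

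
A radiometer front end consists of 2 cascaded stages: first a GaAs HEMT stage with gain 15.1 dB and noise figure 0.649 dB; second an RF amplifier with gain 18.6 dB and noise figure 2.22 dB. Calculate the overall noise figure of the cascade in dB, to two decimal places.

0.73 dB

Convert to linear (a loss of L dB is a gain of −L dB): F_i = 10^(NF_i/10), G_i = 10^(G_i,dB/10)
  Stage 1: F_1 = 10^(0.649/10) = 1.161, G_1 = 10^(15.1/10) = 32.36
  Stage 2: F_2 = 10^(2.22/10) = 1.667, G_2 = 10^(18.6/10) = 72.44
Friis cascade:
  F = 1.161 + (1.667 − 1)/32.36 = 1.182
NF = 10 log₁₀(1.182) = 0.73 dB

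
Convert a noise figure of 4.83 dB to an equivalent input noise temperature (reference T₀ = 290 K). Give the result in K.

592 K

F = 10^(4.83/10) = 3.04089
T_e = (F − 1)·T₀ = (3.04089 − 1) × 290 = 592 K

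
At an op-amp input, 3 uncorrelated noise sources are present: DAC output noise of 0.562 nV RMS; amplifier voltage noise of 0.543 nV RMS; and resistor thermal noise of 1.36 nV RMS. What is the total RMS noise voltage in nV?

Uncorrelated sources add in power (mean-square): V_tot = √(ΣV_i²)
V_tot = √[(5.62×10⁻¹⁰)² + (5.43×10⁻¹⁰)² + (1.36×10⁻⁹)²] = 1.57×10⁻⁹ V = 1.57 nV

1.57 nV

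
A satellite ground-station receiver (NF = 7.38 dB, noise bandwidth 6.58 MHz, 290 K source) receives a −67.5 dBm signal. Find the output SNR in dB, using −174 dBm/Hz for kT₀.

Noise floor: N = −174 + 10 log₁₀(B) + NF
10 log₁₀(6.58×10⁶) = 68.18 dB
N = −174 + 68.18 + 7.38 = −98.44 dBm
SNR = P_sig − N = −67.5 − (−98.44) = 30.94 dB → 30.9 dB

30.9 dB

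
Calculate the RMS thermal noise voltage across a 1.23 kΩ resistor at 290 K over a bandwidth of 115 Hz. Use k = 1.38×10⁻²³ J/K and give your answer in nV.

47.6 nV

V_n = √(4kTRB)
4kTRB = 4 × 1.38×10⁻²³ × 290 × 1.23×10³ × 1.15×10² = 2.26×10⁻¹⁵ V²
V_n = √(2.26×10⁻¹⁵) = 4.76×10⁻⁸ V = 47.6 nV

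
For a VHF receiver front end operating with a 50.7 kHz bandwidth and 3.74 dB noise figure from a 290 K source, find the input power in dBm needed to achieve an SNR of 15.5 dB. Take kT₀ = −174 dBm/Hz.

Sensitivity = −174 + 10 log₁₀(B) + NF + SNR_min
= −174 + 47.05 + 3.74 + 15.5
= −107.71 dBm → −107.7 dBm

−107.7 dBm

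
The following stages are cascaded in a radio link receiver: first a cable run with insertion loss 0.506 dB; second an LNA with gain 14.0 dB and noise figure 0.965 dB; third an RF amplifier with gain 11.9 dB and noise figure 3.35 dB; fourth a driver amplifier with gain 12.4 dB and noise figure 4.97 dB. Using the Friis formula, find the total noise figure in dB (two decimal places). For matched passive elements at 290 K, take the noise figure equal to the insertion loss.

Convert to linear (a loss of L dB is a gain of −L dB): F_i = 10^(NF_i/10), G_i = 10^(G_i,dB/10)
  Stage 1: F_1 = 10^(0.506/10) = 1.124, G_1 = 10^(−0.506/10) = 0.8900
  Stage 2: F_2 = 10^(0.965/10) = 1.249, G_2 = 10^(14.0/10) = 25.12
  Stage 3: F_3 = 10^(3.35/10) = 2.163, G_3 = 10^(11.9/10) = 15.49
  Stage 4: F_4 = 10^(4.97/10) = 3.141, G_4 = 10^(12.4/10) = 17.38
Friis cascade:
  F = 1.124 + (1.249 − 1)/0.8900 + (2.163 − 1)/22.36 + (3.141 − 1)/346.3 = 1.461
NF = 10 log₁₀(1.461) = 1.65 dB

1.65 dB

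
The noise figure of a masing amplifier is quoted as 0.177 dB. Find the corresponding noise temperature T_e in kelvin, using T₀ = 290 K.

F = 10^(0.177/10) = 1.0416
T_e = (F − 1)·T₀ = (1.0416 − 1) × 290 = 12.1 K

12.1 K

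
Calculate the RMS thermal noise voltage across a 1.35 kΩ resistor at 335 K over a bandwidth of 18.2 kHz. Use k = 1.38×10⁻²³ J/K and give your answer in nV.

V_n = √(4kTRB)
4kTRB = 4 × 1.38×10⁻²³ × 335 × 1.35×10³ × 1.82×10⁴ = 4.54×10⁻¹³ V²
V_n = √(4.54×10⁻¹³) = 6.74×10⁻⁷ V = 674 nV

674 nV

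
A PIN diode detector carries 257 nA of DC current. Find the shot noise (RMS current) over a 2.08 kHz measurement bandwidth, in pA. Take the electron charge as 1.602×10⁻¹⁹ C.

13.1 pA

I_n = √(2qI·B)
2qI·B = 2 × 1.602×10⁻¹⁹ × 2.57×10⁻⁷ × 2.08×10³ = 1.71×10⁻²² A²
I_n = √(1.71×10⁻²²) = 1.31×10⁻¹¹ A = 13.1 pA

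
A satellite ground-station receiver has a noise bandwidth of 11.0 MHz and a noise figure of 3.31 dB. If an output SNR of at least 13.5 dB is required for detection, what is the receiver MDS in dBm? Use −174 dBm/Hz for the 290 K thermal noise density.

Sensitivity = −174 + 10 log₁₀(B) + NF + SNR_min
= −174 + 70.41 + 3.31 + 13.5
= −86.78 dBm → −86.8 dBm

−86.8 dBm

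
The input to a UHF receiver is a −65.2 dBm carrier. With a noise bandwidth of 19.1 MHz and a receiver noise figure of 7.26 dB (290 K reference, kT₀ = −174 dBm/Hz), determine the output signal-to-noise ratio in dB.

28.7 dB

Noise floor: N = −174 + 10 log₁₀(B) + NF
10 log₁₀(1.91×10⁷) = 72.81 dB
N = −174 + 72.81 + 7.26 = −93.93 dBm
SNR = P_sig − N = −65.2 − (−93.93) = 28.73 dB → 28.7 dB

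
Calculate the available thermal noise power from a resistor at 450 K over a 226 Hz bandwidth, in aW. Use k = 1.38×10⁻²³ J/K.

P_n = kTB = 1.38×10⁻²³ × 450 × 2.26×10² = 1.40×10⁻¹⁸ W = 1.40 aW

1.40 aW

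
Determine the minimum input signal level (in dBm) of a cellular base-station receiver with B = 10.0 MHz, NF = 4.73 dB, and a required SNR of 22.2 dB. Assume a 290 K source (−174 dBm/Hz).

−77.1 dBm

Sensitivity = −174 + 10 log₁₀(B) + NF + SNR_min
= −174 + 70 + 4.73 + 22.2
= −77.07 dBm → −77.1 dBm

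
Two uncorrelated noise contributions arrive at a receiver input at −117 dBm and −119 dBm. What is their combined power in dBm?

−114.9 dBm

Convert to linear, add, convert back:
P₁ = 2.00×10⁻¹⁵ W, P₂ = 1.26×10⁻¹⁵ W
P_tot = 3.25×10⁻¹⁵ W → 10 log₁₀(P_tot / 10⁻³) = −114.9 dBm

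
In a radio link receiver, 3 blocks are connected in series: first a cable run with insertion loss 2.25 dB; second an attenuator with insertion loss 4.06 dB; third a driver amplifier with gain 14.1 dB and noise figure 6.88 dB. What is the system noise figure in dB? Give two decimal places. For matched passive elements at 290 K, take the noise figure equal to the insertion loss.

Convert to linear (a loss of L dB is a gain of −L dB): F_i = 10^(NF_i/10), G_i = 10^(G_i,dB/10)
  Stage 1: F_1 = 10^(2.25/10) = 1.679, G_1 = 10^(−2.25/10) = 0.5957
  Stage 2: F_2 = 10^(4.06/10) = 2.547, G_2 = 10^(−4.06/10) = 0.3926
  Stage 3: F_3 = 10^(6.88/10) = 4.875, G_3 = 10^(14.1/10) = 25.70
Friis cascade:
  F = 1.679 + (2.547 − 1)/0.5957 + (4.875 − 1)/0.2339 = 20.84
NF = 10 log₁₀(20.84) = 13.19 dB

13.19 dB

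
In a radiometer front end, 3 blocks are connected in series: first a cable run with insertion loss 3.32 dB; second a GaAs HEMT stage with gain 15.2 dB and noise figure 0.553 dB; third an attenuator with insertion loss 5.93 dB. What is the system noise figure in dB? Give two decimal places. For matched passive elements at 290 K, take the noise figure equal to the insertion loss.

4.20 dB

Convert to linear (a loss of L dB is a gain of −L dB): F_i = 10^(NF_i/10), G_i = 10^(G_i,dB/10)
  Stage 1: F_1 = 10^(3.32/10) = 2.148, G_1 = 10^(−3.32/10) = 0.4656
  Stage 2: F_2 = 10^(0.553/10) = 1.136, G_2 = 10^(15.2/10) = 33.11
  Stage 3: F_3 = 10^(5.93/10) = 3.917, G_3 = 10^(−5.93/10) = 0.2553
Friis cascade:
  F = 2.148 + (1.136 − 1)/0.4656 + (3.917 − 1)/15.42 = 2.629
NF = 10 log₁₀(2.629) = 4.20 dB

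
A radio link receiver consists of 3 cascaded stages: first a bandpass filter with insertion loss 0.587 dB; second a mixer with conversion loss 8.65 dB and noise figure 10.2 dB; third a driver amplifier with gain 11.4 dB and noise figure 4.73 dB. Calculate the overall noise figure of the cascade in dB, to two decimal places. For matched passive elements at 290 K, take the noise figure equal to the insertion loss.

Convert to linear (a loss of L dB is a gain of −L dB): F_i = 10^(NF_i/10), G_i = 10^(G_i,dB/10)
  Stage 1: F_1 = 10^(0.587/10) = 1.145, G_1 = 10^(−0.587/10) = 0.8736
  Stage 2: F_2 = 10^(10.2/10) = 10.47, G_2 = 10^(−8.65/10) = 0.1365
  Stage 3: F_3 = 10^(4.73/10) = 2.972, G_3 = 10^(11.4/10) = 13.80
Friis cascade:
  F = 1.145 + (10.47 − 1)/0.8736 + (2.972 − 1)/0.1192 = 28.53
NF = 10 log₁₀(28.53) = 14.55 dB

14.55 dB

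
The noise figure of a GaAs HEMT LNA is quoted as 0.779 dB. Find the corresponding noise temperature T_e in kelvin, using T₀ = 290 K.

57.0 K

F = 10^(0.779/10) = 1.19647
T_e = (F − 1)·T₀ = (1.19647 − 1) × 290 = 57.0 K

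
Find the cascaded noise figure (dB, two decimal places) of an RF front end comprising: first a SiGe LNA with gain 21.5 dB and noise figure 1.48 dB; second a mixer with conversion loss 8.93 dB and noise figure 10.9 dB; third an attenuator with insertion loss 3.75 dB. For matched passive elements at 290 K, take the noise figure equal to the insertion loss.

1.94 dB

Convert to linear (a loss of L dB is a gain of −L dB): F_i = 10^(NF_i/10), G_i = 10^(G_i,dB/10)
  Stage 1: F_1 = 10^(1.48/10) = 1.406, G_1 = 10^(21.5/10) = 141.3
  Stage 2: F_2 = 10^(10.9/10) = 12.30, G_2 = 10^(−8.93/10) = 0.1279
  Stage 3: F_3 = 10^(3.75/10) = 2.371, G_3 = 10^(−3.75/10) = 0.4217
Friis cascade:
  F = 1.406 + (12.30 − 1)/141.3 + (2.371 − 1)/18.07 = 1.562
NF = 10 log₁₀(1.562) = 1.94 dB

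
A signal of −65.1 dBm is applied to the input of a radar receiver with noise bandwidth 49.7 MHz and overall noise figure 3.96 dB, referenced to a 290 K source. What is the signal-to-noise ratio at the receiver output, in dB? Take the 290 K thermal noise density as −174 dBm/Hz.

28.0 dB

Noise floor: N = −174 + 10 log₁₀(B) + NF
10 log₁₀(4.97×10⁷) = 76.96 dB
N = −174 + 76.96 + 3.96 = −93.08 dBm
SNR = P_sig − N = −65.1 − (−93.08) = 27.98 dB → 28.0 dB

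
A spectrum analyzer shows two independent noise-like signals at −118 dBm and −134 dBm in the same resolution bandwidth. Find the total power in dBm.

Convert to linear, add, convert back:
P₁ = 1.58×10⁻¹⁵ W, P₂ = 3.98×10⁻¹⁷ W
P_tot = 1.62×10⁻¹⁵ W → 10 log₁₀(P_tot / 10⁻³) = −117.9 dBm

−117.9 dBm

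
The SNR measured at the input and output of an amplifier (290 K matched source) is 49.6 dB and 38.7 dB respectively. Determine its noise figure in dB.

10.9 dB

NF (dB) = SNR_in(dB) − SNR_out(dB) when the source is at T₀
NF = 49.6 − 38.7 = 10.9 dB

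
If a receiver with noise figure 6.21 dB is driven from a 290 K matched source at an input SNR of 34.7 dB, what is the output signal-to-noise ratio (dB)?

28.49 dB

By definition F = SNR_in/SNR_out, so in dB: SNR_out = SNR_in − NF
SNR_out = 34.7 − 6.21 = 28.49 dB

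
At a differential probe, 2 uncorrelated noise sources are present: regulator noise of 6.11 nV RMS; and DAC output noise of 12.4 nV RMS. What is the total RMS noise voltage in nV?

13.8 nV

Uncorrelated sources add in power (mean-square): V_tot = √(ΣV_i²)
V_tot = √[(6.11×10⁻⁹)² + (1.24×10⁻⁸)²] = 1.38×10⁻⁸ V = 13.8 nV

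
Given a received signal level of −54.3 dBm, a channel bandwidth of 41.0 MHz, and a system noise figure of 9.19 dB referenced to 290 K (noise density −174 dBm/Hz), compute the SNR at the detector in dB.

Noise floor: N = −174 + 10 log₁₀(B) + NF
10 log₁₀(4.10×10⁷) = 76.13 dB
N = −174 + 76.13 + 9.19 = −88.68 dBm
SNR = P_sig − N = −54.3 − (−88.68) = 34.38 dB → 34.4 dB

34.4 dB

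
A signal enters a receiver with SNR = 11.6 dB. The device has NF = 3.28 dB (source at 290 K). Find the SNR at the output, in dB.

By definition F = SNR_in/SNR_out, so in dB: SNR_out = SNR_in − NF
SNR_out = 11.6 − 3.28 = 8.32 dB

8.32 dB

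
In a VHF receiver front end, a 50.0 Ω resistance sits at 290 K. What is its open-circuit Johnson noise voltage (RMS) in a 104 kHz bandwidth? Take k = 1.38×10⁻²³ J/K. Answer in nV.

289 nV

V_n = √(4kTRB)
4kTRB = 4 × 1.38×10⁻²³ × 290 × 5.00×10¹ × 1.04×10⁵ = 8.32×10⁻¹⁴ V²
V_n = √(8.32×10⁻¹⁴) = 2.89×10⁻⁷ V = 289 nV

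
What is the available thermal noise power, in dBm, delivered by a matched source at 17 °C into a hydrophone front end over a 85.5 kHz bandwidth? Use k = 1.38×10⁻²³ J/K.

T = 17 °C + 273.15 = 290.15 K
P_n = kTB = 1.38×10⁻²³ × 290.15 × 8.55×10⁴ = 3.42×10⁻¹⁶ W
In dBm: 10 log₁₀(3.42×10⁻¹⁶ / 10⁻³) = −124.7 dBm

−124.7 dBm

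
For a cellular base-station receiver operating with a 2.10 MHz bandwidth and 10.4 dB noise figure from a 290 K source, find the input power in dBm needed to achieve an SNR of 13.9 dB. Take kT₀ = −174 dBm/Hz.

Sensitivity = −174 + 10 log₁₀(B) + NF + SNR_min
= −174 + 63.22 + 10.4 + 13.9
= −86.48 dBm → −86.5 dBm

−86.5 dBm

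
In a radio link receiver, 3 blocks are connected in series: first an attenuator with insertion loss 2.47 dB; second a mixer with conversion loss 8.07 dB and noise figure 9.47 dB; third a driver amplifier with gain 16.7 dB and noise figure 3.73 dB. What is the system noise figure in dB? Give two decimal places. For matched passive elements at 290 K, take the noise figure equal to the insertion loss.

Convert to linear (a loss of L dB is a gain of −L dB): F_i = 10^(NF_i/10), G_i = 10^(G_i,dB/10)
  Stage 1: F_1 = 10^(2.47/10) = 1.766, G_1 = 10^(−2.47/10) = 0.5662
  Stage 2: F_2 = 10^(9.47/10) = 8.851, G_2 = 10^(−8.07/10) = 0.1560
  Stage 3: F_3 = 10^(3.73/10) = 2.360, G_3 = 10^(16.7/10) = 46.77
Friis cascade:
  F = 1.766 + (8.851 − 1)/0.5662 + (2.360 − 1)/0.08831 = 31.04
NF = 10 log₁₀(31.04) = 14.92 dB

14.92 dB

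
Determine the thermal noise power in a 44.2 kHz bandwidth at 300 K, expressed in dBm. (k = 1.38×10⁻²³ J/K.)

P_n = kTB = 1.38×10⁻²³ × 300 × 4.42×10⁴ = 1.83×10⁻¹⁶ W
In dBm: 10 log₁₀(1.83×10⁻¹⁶ / 10⁻³) = −127.4 dBm

−127.4 dBm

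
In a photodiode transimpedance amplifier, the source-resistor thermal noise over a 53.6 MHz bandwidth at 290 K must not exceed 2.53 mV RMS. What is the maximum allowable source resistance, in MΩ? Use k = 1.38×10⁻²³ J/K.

7.46 MΩ

Johnson–Nyquist: V_n = √(4kTRB) ⇒ R = V_n² / (4kTB)
4kTB = 4 × 1.38×10⁻²³ × 290 × 5.36×10⁷ = 8.58×10⁻¹³
R = (2.53×10⁻³)² / 8.58×10⁻¹³ = 7.46×10⁶ Ω = 7.46 MΩ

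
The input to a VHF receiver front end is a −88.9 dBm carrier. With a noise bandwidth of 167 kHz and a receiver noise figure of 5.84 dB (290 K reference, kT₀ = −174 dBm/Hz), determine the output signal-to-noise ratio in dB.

Noise floor: N = −174 + 10 log₁₀(B) + NF
10 log₁₀(1.67×10⁵) = 52.23 dB
N = −174 + 52.23 + 5.84 = −115.93 dBm
SNR = P_sig − N = −88.9 − (−115.93) = 27.03 dB → 27.0 dB

27.0 dB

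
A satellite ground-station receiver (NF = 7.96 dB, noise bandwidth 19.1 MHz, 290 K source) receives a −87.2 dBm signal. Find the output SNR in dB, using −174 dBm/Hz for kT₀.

6.0 dB

Noise floor: N = −174 + 10 log₁₀(B) + NF
10 log₁₀(1.91×10⁷) = 72.81 dB
N = −174 + 72.81 + 7.96 = −93.23 dBm
SNR = P_sig − N = −87.2 − (−93.23) = 6.03 dB → 6.0 dB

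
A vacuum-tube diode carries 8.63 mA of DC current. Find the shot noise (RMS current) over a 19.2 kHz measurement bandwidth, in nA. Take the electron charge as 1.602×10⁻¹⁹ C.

I_n = √(2qI·B)
2qI·B = 2 × 1.602×10⁻¹⁹ × 8.63×10⁻³ × 1.92×10⁴ = 5.31×10⁻¹⁷ A²
I_n = √(5.31×10⁻¹⁷) = 7.29×10⁻⁹ A = 7.29 nA

7.29 nA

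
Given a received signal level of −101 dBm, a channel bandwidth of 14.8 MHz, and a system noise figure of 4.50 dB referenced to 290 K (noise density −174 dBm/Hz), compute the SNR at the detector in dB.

Noise floor: N = −174 + 10 log₁₀(B) + NF
10 log₁₀(1.48×10⁷) = 71.7 dB
N = −174 + 71.7 + 4.50 = −97.80 dBm
SNR = P_sig − N = −101 − (−97.80) = −3.20 dB → −3.2 dB

−3.2 dB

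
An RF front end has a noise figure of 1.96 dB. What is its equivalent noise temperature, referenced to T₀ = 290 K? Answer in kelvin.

165 K

F = 10^(1.96/10) = 1.57036
T_e = (F − 1)·T₀ = (1.57036 − 1) × 290 = 165 K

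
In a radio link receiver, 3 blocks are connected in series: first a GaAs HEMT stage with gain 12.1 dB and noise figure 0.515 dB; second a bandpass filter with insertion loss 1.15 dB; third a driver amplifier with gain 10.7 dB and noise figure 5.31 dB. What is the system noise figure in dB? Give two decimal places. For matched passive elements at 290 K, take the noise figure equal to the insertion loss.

Convert to linear (a loss of L dB is a gain of −L dB): F_i = 10^(NF_i/10), G_i = 10^(G_i,dB/10)
  Stage 1: F_1 = 10^(0.515/10) = 1.126, G_1 = 10^(12.1/10) = 16.22
  Stage 2: F_2 = 10^(1.15/10) = 1.303, G_2 = 10^(−1.15/10) = 0.7674
  Stage 3: F_3 = 10^(5.31/10) = 3.396, G_3 = 10^(10.7/10) = 11.75
Friis cascade:
  F = 1.126 + (1.303 − 1)/16.22 + (3.396 − 1)/12.45 = 1.337
NF = 10 log₁₀(1.337) = 1.26 dB

1.26 dB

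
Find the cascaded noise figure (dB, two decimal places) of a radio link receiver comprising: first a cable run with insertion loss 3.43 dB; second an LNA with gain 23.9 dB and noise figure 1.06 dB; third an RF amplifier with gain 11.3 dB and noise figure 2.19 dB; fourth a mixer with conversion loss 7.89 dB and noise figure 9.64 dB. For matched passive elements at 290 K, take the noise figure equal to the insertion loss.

Convert to linear (a loss of L dB is a gain of −L dB): F_i = 10^(NF_i/10), G_i = 10^(G_i,dB/10)
  Stage 1: F_1 = 10^(3.43/10) = 2.203, G_1 = 10^(−3.43/10) = 0.4539
  Stage 2: F_2 = 10^(1.06/10) = 1.276, G_2 = 10^(23.9/10) = 245.5
  Stage 3: F_3 = 10^(2.19/10) = 1.656, G_3 = 10^(11.3/10) = 13.49
  Stage 4: F_4 = 10^(9.64/10) = 9.204, G_4 = 10^(−7.89/10) = 0.1626
Friis cascade:
  F = 2.203 + (1.276 − 1)/0.4539 + (1.656 − 1)/111.4 + (9.204 − 1)/1503 = 2.823
NF = 10 log₁₀(2.823) = 4.51 dB

4.51 dB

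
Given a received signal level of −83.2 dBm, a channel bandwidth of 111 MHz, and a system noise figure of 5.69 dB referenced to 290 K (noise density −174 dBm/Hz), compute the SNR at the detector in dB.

4.7 dB

Noise floor: N = −174 + 10 log₁₀(B) + NF
10 log₁₀(1.11×10⁸) = 80.45 dB
N = −174 + 80.45 + 5.69 = −87.86 dBm
SNR = P_sig − N = −83.2 − (−87.86) = 4.66 dB → 4.7 dB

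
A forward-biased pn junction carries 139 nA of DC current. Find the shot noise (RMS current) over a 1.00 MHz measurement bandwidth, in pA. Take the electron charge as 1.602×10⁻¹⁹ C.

211 pA

I_n = √(2qI·B)
2qI·B = 2 × 1.602×10⁻¹⁹ × 1.39×10⁻⁷ × 1.00×10⁶ = 4.45×10⁻²⁰ A²
I_n = √(4.45×10⁻²⁰) = 2.11×10⁻¹⁰ A = 211 pA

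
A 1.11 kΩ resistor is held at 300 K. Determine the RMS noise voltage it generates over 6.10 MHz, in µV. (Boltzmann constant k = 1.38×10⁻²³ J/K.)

10.6 µV

V_n = √(4kTRB)
4kTRB = 4 × 1.38×10⁻²³ × 300 × 1.11×10³ × 6.10×10⁶ = 1.12×10⁻¹⁰ V²
V_n = √(1.12×10⁻¹⁰) = 1.06×10⁻⁵ V = 10.6 µV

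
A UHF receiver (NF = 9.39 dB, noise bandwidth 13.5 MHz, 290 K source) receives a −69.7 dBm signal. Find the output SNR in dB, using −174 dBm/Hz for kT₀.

23.6 dB

Noise floor: N = −174 + 10 log₁₀(B) + NF
10 log₁₀(1.35×10⁷) = 71.3 dB
N = −174 + 71.3 + 9.39 = −93.31 dBm
SNR = P_sig − N = −69.7 − (−93.31) = 23.61 dB → 23.6 dB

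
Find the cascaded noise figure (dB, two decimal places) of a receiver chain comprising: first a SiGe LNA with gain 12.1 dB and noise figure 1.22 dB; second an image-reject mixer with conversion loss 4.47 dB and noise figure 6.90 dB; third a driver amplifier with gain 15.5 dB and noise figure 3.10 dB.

Convert to linear (a loss of L dB is a gain of −L dB): F_i = 10^(NF_i/10), G_i = 10^(G_i,dB/10)
  Stage 1: F_1 = 10^(1.22/10) = 1.324, G_1 = 10^(12.1/10) = 16.22
  Stage 2: F_2 = 10^(6.90/10) = 4.898, G_2 = 10^(−4.47/10) = 0.3573
  Stage 3: F_3 = 10^(3.10/10) = 2.042, G_3 = 10^(15.5/10) = 35.48
Friis cascade:
  F = 1.324 + (4.898 − 1)/16.22 + (2.042 − 1)/5.794 = 1.744
NF = 10 log₁₀(1.744) = 2.42 dB

2.42 dB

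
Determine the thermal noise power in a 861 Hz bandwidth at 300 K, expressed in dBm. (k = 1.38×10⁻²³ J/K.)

P_n = kTB = 1.38×10⁻²³ × 300 × 8.61×10² = 3.56×10⁻¹⁸ W
In dBm: 10 log₁₀(3.56×10⁻¹⁸ / 10⁻³) = −144.5 dBm

−144.5 dBm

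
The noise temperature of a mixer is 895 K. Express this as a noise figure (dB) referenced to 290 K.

6.11 dB

F = 1 + T_e/T₀ = 1 + 895/290 = 4.08621
NF = 10 log₁₀(4.08621) = 6.11 dB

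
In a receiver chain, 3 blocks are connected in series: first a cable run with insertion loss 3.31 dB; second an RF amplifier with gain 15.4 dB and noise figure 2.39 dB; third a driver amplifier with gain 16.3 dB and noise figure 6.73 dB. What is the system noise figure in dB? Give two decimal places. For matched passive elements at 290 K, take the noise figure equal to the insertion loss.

Convert to linear (a loss of L dB is a gain of −L dB): F_i = 10^(NF_i/10), G_i = 10^(G_i,dB/10)
  Stage 1: F_1 = 10^(3.31/10) = 2.143, G_1 = 10^(−3.31/10) = 0.4667
  Stage 2: F_2 = 10^(2.39/10) = 1.734, G_2 = 10^(15.4/10) = 34.67
  Stage 3: F_3 = 10^(6.73/10) = 4.710, G_3 = 10^(16.3/10) = 42.66
Friis cascade:
  F = 2.143 + (1.734 − 1)/0.4667 + (4.710 − 1)/16.18 = 3.945
NF = 10 log₁₀(3.945) = 5.96 dB

5.96 dB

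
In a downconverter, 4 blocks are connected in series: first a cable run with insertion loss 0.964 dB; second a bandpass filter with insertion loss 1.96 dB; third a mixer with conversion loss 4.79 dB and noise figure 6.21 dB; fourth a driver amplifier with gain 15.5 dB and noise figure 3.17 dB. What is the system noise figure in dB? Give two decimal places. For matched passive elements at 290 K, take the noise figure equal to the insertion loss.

Convert to linear (a loss of L dB is a gain of −L dB): F_i = 10^(NF_i/10), G_i = 10^(G_i,dB/10)
  Stage 1: F_1 = 10^(0.964/10) = 1.249, G_1 = 10^(−0.964/10) = 0.8009
  Stage 2: F_2 = 10^(1.96/10) = 1.570, G_2 = 10^(−1.96/10) = 0.6368
  Stage 3: F_3 = 10^(6.21/10) = 4.178, G_3 = 10^(−4.79/10) = 0.3319
  Stage 4: F_4 = 10^(3.17/10) = 2.075, G_4 = 10^(15.5/10) = 35.48
Friis cascade:
  F = 1.249 + (1.570 − 1)/0.8009 + (4.178 − 1)/0.5100 + (2.075 − 1)/0.1693 = 14.54
NF = 10 log₁₀(14.54) = 11.63 dB

11.63 dB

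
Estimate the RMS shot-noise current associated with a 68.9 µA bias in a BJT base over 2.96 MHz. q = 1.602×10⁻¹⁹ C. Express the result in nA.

I_n = √(2qI·B)
2qI·B = 2 × 1.602×10⁻¹⁹ × 6.89×10⁻⁵ × 2.96×10⁶ = 6.53×10⁻¹⁷ A²
I_n = √(6.53×10⁻¹⁷) = 8.08×10⁻⁹ A = 8.08 nA

8.08 nA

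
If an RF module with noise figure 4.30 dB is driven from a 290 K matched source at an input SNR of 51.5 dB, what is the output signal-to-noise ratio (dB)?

By definition F = SNR_in/SNR_out, so in dB: SNR_out = SNR_in − NF
SNR_out = 51.5 − 4.30 = 47.20 dB

47.20 dB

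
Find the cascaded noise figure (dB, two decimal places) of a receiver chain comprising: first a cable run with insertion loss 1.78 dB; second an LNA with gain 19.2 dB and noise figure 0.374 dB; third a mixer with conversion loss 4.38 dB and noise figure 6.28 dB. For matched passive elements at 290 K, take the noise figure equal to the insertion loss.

2.31 dB

Convert to linear (a loss of L dB is a gain of −L dB): F_i = 10^(NF_i/10), G_i = 10^(G_i,dB/10)
  Stage 1: F_1 = 10^(1.78/10) = 1.507, G_1 = 10^(−1.78/10) = 0.6637
  Stage 2: F_2 = 10^(0.374/10) = 1.090, G_2 = 10^(19.2/10) = 83.18
  Stage 3: F_3 = 10^(6.28/10) = 4.246, G_3 = 10^(−4.38/10) = 0.3648
Friis cascade:
  F = 1.507 + (1.090 − 1)/0.6637 + (4.246 − 1)/55.21 = 1.701
NF = 10 log₁₀(1.701) = 2.31 dB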